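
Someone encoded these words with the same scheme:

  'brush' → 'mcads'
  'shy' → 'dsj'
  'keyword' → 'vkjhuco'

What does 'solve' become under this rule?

The shift depends on letter class: consonant b→m is +11, but vowel u→a is +6. The rule splits by letter class: vowels +6, consonants +11.
On solve: s(cons)+11=d, o(vowel)+6=u, l(cons)+11=w, v(cons)+11=g, e(vowel)+6=k.

duwgk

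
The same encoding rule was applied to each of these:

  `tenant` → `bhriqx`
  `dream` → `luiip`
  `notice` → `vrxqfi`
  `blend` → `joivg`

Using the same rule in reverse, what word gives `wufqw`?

orbit

Shifts by position in tenant: pos 0: t→b (+8), pos 1: e→h (+3), pos 2: n→r (+4), pos 3: a→i (+8), pos 4: n→q (+3), pos 5: t→x (+4) — repeating every 3. A repeating key of period 3 is used — shifts +8, +3, +4 over and over.
Undoing it on wufqw: w−8=o, u−3=r, f−4=b, q−8=i, w−3=t.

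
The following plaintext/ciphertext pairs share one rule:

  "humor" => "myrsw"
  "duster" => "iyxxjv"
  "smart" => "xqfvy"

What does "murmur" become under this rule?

rywqzv

Shifts by position in humor: pos 0: h→m (+5), pos 1: u→y (+4), pos 2: m→r (+5), pos 3: o→s (+4) — repeating every 2. A repeating key of period 2 is used — shifts +5, +4 over and over.
For murmur: m+5=r, u+4=y, r+5=w, m+4=q, u+5=z, r+4=v.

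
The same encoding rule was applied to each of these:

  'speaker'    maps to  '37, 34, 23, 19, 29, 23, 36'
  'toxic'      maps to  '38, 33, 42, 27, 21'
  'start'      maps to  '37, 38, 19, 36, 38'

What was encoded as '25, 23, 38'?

get

s is letter #19 and maps to 37: an offset of 18. Letters become their 1-based position plus 18 (so a→19, b→20, …).
Undoing it on 25, 23, 38: 25→(25−18)÷1=7=g, 23→(23−18)÷1=5=e, 38→(38−18)÷1=20=t.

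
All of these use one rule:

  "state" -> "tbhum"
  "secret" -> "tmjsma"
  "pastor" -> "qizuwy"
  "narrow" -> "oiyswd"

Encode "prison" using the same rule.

qzptwu

Shifts by position in state: pos 0: s→t (+1), pos 1: t→b (+8), pos 2: a→h (+7), pos 3: t→u (+1), pos 4: e→m (+8) — repeating every 3. It's a Vigenère-style cipher with numeric key [1,8,7]: position i shifts by key[i mod 3].
Applying it to prison: p+1=q, r+8=z, i+7=p, s+1=t, o+8=w, n+7=u.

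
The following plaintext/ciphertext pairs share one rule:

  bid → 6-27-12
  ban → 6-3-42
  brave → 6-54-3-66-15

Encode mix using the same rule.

39-27-72

b(#2)→6 and i(#9)→27: differences scale by 3, so n = 3·pos + 0. The formula is n = 3×(alphabet index, a=1).
For mix: m=13→39, i=9→27, x=24→72.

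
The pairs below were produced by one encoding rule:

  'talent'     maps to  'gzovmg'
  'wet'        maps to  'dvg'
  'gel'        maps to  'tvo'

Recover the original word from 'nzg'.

mat

This is the alphabet-reversal cipher (Atbash): a becomes z, b becomes y, etc.
Decoding nzg: n↔m, z↔a, g↔t.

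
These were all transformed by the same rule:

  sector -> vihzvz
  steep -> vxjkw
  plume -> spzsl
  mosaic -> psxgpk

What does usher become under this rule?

In sector: s→v is +3, e→i is +4, c→h is +5, t→z is +6 — the shift increases by 1 each position. The shift increases by 1 at each position, starting from +3: 3, 4, 5, ….
On usher: u+3=x, s+4=w, h+5=m, e+6=k, r+7=y.

xwmky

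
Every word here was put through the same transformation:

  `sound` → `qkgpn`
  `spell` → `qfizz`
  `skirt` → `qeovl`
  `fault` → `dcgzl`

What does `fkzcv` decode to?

s(18)→q(16) and o(14)→k(10) fit y≡21x+2 (mod 26); the inverse of 21 mod 26 is 5. This is an affine cipher: with a=0,…,z=25, each position x becomes (21x+2) mod 26.
Decoding fkzcv: f(5)→5·(5−2)≡15=p; k(10)→5·(10−2)≡14=o; z(25)→5·(25−2)≡11=l; c(2)→5·(2−2)≡0=a; v(21)→5·(21−2)≡17=r (all mod 26).

polar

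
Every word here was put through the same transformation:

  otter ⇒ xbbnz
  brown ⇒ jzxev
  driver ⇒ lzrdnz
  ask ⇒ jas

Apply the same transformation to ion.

rxv

The rule splits by letter class: vowels +9, consonants +8.
On ion: i(vowel)+9=r, o(vowel)+9=x, n(cons)+8=v.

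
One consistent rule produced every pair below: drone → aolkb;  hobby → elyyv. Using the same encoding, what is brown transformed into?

yoltk

It's a constant shift of +23 (ROT23).
Applying it to brown: b+23=y, r+23=o, o+23=l, w+23=t, n+23=k.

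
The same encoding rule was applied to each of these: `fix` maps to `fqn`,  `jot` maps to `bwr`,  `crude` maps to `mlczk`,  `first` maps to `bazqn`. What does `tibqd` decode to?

vital

The output letters match the input read backwards, each shifted +8: fix reversed is xif. Read the word backwards and shift each letter +8.
Reversing it on tibqd: shift back: t−8=l, i−8=a, b−8=t, q−8=i, d−8=v → lativ; then reverse → vital.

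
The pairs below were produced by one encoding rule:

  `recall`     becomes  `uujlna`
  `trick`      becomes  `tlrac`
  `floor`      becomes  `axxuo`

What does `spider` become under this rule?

anmryb

The output letters match the input read backwards, each shifted +9: recall reversed is llacer. The word is reversed, then every letter is shifted forward by 9.
For spider: reverse → redips; then shift: r+9=a, e+9=n, d+9=m, i+9=r, p+9=y, s+9=b.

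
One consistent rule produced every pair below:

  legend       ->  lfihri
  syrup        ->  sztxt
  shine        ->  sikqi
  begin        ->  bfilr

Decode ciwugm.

In legend: l→l is +0, e→f is +1, g→i is +2, e→h is +3 — the shift increases by 1 each position. Each letter shifts forward by its position index (0, 1, 2, …) — the shift grows by one for each successive letter.
Reversing it on ciwugm: c−0=c, i−1=h, w−2=u, u−3=r, g−4=c, m−5=h.

church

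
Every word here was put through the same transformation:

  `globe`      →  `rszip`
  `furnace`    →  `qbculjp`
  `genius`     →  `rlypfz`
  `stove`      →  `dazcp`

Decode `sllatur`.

Shifts by position in globe: pos 0: g→r (+11), pos 1: l→s (+7), pos 2: o→z (+11), pos 3: b→i (+7) — repeating every 2. The shifts repeat in a cycle of length 2: positions 0,1,… shift by +11, +7, then the pattern repeats.
Decoding sllatur: s−11=h, l−7=e, l−11=a, a−7=t, t−11=i, u−7=n, r−11=g.

heating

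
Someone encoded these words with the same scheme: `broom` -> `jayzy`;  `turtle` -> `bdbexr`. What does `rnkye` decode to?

jeans

Each letter shifts forward by (position + 8), i.e. 8, 9, 10, … — the shift grows by one for each successive letter.
Reversing it on rnkye: r−8=j, n−9=e, k−10=a, y−11=n, e−12=s.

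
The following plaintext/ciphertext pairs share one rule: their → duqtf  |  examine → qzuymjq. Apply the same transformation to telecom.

yaoqxqf

The output letters match the input read backwards, each shifted +12: their reversed is rieht. The word is reversed, then every letter is shifted forward by 12.
Applying it to telecom: reverse → mocelet; then shift: m+12=y, o+12=a, c+12=o, e+12=q, l+12=x, e+12=q, t+12=f.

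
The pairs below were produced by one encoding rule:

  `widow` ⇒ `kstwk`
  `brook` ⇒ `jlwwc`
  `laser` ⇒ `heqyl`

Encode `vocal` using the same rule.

w(22)→k(10) and i(8)→s(18) fit y≡5x+4 (mod 26); the inverse of 5 mod 26 is 21. Each letter's alphabet position (a=0..z=25) is mapped through 5·x+4 mod 26 — an affine cipher.
Applying it to vocal: v(21)→5·21+4≡5=f; o(14)→5·14+4≡22=w; c(2)→5·2+4≡14=o; a(0)→5·0+4≡4=e; l(11)→5·11+4≡7=h (all mod 26).

fwoeh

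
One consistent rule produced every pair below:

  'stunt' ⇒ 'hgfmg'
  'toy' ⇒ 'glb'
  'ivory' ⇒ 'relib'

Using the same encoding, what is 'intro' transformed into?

rmgil

Each pair mirrors across the alphabet (s↔h, t↔g, u↔f): positions sum to 25. This is the alphabet-reversal cipher (Atbash): a becomes z, b becomes y, etc.
For intro: i↔r, n↔m, t↔g, r↔i, o↔l.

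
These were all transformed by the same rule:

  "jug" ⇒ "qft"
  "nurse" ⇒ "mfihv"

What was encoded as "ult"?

This is the alphabet-reversal cipher (Atbash): a becomes z, b becomes y, etc.
Undoing it on ult: u↔f, l↔o, t↔g.

fog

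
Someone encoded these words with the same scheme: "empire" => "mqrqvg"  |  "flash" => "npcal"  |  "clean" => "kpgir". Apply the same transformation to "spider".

Shifts by position in empire: pos 0: e→m (+8), pos 1: m→q (+4), pos 2: p→r (+2), pos 3: i→q (+8), pos 4: r→v (+4), pos 5: e→g (+2) — repeating every 3. It's a Vigenère-style cipher with numeric key [8,4,2]: position i shifts by key[i mod 3].
On spider: s+8=a, p+4=t, i+2=k, d+8=l, e+4=i, r+2=t.

atklit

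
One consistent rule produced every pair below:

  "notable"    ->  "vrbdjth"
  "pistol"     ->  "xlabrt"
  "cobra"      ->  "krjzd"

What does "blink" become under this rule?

The shift depends on letter class: consonant n→v is +8, but vowel o→r is +3. The rule splits by letter class: vowels +3, consonants +8.
For blink: b(cons)+8=j, l(cons)+8=t, i(vowel)+3=l, n(cons)+8=v, k(cons)+8=s.

jtlvs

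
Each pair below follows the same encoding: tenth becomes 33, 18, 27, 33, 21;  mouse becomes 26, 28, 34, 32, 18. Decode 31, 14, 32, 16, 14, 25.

t is letter #20 and maps to 33: an offset of 13. The number is (letter's place in the alphabet, a=1) + 13.
Decoding 31, 14, 32, 16, 14, 25: 31→(31−13)÷1=18=r, 14→(14−13)÷1=1=a, 32→(32−13)÷1=19=s, 16→(16−13)÷1=3=c, 14→(14−13)÷1=1=a, 25→(25−13)÷1=12=l.

rascal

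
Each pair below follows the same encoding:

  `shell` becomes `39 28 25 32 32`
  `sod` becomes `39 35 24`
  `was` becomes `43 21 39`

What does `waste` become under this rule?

s is letter #19 and maps to 39: an offset of 20. Letters become their 1-based position plus 20 (so a→21, b→22, …).
On waste: w=23→43, a=1→21, s=19→39, t=20→40, e=5→25.

43 21 39 40 25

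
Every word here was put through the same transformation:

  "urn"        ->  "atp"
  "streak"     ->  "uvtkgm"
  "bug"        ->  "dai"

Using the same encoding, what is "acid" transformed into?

The shift depends on letter class: consonant r→t is +2, but vowel u→a is +6. Two shifts are in play — +6 for a/e/i/o/u, +2 for every other letter.
Applying it to acid: a(vowel)+6=g, c(cons)+2=e, i(vowel)+6=o, d(cons)+2=f.

geof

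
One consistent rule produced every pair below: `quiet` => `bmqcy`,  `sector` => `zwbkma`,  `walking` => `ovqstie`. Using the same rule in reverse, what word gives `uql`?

dim

The output letters match the input read backwards, each shifted +8: quiet reversed is teiuq. Two steps: reverse the string, then apply a Caesar shift of +8.
Undoing it on uql: shift back: u−8=m, q−8=i, l−8=d → mid; then reverse → dim.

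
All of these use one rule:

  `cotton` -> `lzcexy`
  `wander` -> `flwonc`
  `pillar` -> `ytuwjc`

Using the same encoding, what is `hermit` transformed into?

Shifts by position in cotton: pos 0: c→l (+9), pos 1: o→z (+11), pos 2: t→c (+9), pos 3: t→e (+11) — repeating every 2. It's a Vigenère-style cipher with numeric key [9,11]: position i shifts by key[i mod 2].
For hermit: h+9=q, e+11=p, r+9=a, m+11=x, i+9=r, t+11=e.

qpaxre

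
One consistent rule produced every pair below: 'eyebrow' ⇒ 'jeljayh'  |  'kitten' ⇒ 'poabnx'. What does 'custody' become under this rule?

hazbxnj

Each letter shifts forward by (position + 5), i.e. 5, 6, 7, … — the shift grows by one for each successive letter.
For custody: c+5=h, u+6=a, s+7=z, t+8=b, o+9=x, d+10=n, y+11=j.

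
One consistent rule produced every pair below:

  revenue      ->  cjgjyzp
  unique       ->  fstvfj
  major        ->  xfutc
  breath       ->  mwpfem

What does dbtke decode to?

swift

Shifts by position in revenue: pos 0: r→c (+11), pos 1: e→j (+5), pos 2: v→g (+11), pos 3: e→j (+5) — repeating every 2. It's a Vigenère-style cipher with numeric key [11,5]: position i shifts by key[i mod 2].
Reversing it on dbtke: d−11=s, b−5=w, t−11=i, k−5=f, e−11=t.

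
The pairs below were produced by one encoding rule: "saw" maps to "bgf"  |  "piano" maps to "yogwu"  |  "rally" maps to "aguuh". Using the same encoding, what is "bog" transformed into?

The shift depends on letter class: consonant s→b is +9, but vowel a→g is +6. The rule splits by letter class: vowels +6, consonants +9.
For bog: b(cons)+9=k, o(vowel)+6=u, g(cons)+9=p.

kup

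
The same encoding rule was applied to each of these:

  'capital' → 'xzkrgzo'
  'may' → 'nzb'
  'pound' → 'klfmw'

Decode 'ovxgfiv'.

lecture

Each pair mirrors across the alphabet (c↔x, a↔z, p↔k): positions sum to 25. This is the alphabet-reversal cipher (Atbash): a becomes z, b becomes y, etc.
Undoing it on ovxgfiv: o↔l, v↔e, x↔c, g↔t, f↔u, i↔r, v↔e.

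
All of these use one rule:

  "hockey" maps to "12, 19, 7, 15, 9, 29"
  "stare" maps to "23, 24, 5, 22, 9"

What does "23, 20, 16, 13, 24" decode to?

h is letter #8 and maps to 12: an offset of 4. Each letter is replaced by its alphabet position (a=1..z=26) + 4.
Reversing it on 23, 20, 16, 13, 24: 23→(23−4)÷1=19=s, 20→(20−4)÷1=16=p, 16→(16−4)÷1=12=l, 13→(13−4)÷1=9=i, 24→(24−4)÷1=20=t.

split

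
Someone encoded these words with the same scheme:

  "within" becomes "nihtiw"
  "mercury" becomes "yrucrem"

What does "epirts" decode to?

stripe

The output letters match the input read backwards: within reversed is nihtiw. The word is simply reversed.
Undoing it on epirts: then reverse → stripe.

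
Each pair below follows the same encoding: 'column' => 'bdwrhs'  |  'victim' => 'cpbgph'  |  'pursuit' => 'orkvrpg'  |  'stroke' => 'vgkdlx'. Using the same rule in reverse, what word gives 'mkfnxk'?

Each letter's alphabet position (a=0..z=25) is mapped through 11·x+5 mod 26 — an affine cipher.
Reversing it on mkfnxk: m(12)→19·(12−5)≡3=d; k(10)→19·(10−5)≡17=r; f(5)→19·(5−5)≡0=a; n(13)→19·(13−5)≡22=w; x(23)→19·(23−5)≡4=e; k(10)→19·(10−5)≡17=r (all mod 26).

drawer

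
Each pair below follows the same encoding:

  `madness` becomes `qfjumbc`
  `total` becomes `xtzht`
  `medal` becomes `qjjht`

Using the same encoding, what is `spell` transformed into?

In madness: m→q is +4, a→f is +5, d→j is +6, n→u is +7 — the shift increases by 1 each position. Each letter shifts forward by (position + 4), i.e. 4, 5, 6, … — the shift grows by one for each successive letter.
For spell: s+4=w, p+5=u, e+6=k, l+7=s, l+8=t.

wukst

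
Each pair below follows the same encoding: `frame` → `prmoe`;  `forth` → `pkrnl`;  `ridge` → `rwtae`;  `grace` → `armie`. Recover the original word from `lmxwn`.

habit

Each letter's alphabet position (a=0..z=25) is mapped through 11·x+12 mod 26 — an affine cipher.
Reversing it on lmxwn: l(11)→19·(11−12)≡7=h; m(12)→19·(12−12)≡0=a; x(23)→19·(23−12)≡1=b; w(22)→19·(22−12)≡8=i; n(13)→19·(13−12)≡19=t (all mod 26).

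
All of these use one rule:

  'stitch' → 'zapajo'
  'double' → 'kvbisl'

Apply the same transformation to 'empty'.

ltwaf

Compare letters: s→z is +7, t→a is +7, i→p is +7 — a constant shift. It's a constant shift of +7 (ROT7).
On empty: e+7=l, m+7=t, p+7=w, t+7=a, y+7=f.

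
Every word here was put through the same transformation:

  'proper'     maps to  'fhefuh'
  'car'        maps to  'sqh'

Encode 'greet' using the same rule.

Compare letters: p→f is +16, r→h is +16, o→e is +16 — a constant shift. Each letter is shifted forward by 16 in the alphabet (a Caesar shift of +16).
On greet: g+16=w, r+16=h, e+16=u, e+16=u, t+16=j.

whuuj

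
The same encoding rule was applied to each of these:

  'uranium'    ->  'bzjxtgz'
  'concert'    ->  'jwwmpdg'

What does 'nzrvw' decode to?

grill

Letter i (0-indexed) is shifted by i+7, so successive shifts are 7, 8, 9, ….
Decoding nzrvw: n−7=g, z−8=r, r−9=i, v−10=l, w−11=l.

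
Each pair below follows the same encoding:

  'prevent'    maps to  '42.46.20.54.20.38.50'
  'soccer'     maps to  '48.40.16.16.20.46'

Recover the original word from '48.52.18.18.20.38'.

sudden

p(#16)→42 and r(#18)→46: differences scale by 2, so n = 2·pos + 10. With a=1..z=26, the number is 2·pos + 10.
Decoding 48.52.18.18.20.38: 48→(48−10)÷2=19=s, 52→(52−10)÷2=21=u, 18→(18−10)÷2=4=d, 18→(18−10)÷2=4=d, 20→(20−10)÷2=5=e, 38→(38−10)÷2=14=n.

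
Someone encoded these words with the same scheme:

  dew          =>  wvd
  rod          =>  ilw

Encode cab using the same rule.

Each pair mirrors across the alphabet (d↔w, e↔v, w↔d): positions sum to 25. This is the alphabet-reversal cipher (Atbash): a becomes z, b becomes y, etc.
On cab: c↔x, a↔z, b↔y.

xzy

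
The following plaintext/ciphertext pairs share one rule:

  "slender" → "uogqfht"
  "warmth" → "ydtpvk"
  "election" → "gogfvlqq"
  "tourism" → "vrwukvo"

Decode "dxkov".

built

Shifts by position in slender: pos 0: s→u (+2), pos 1: l→o (+3), pos 2: e→g (+2), pos 3: n→q (+3) — repeating every 2. The shifts repeat in a cycle of length 2: positions 0,1,… shift by +2, +3, then the pattern repeats.
Decoding dxkov: d−2=b, x−3=u, k−2=i, o−3=l, v−2=t.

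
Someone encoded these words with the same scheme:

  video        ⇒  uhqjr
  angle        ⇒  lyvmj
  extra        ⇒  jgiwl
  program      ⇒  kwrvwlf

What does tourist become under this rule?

irbwhpi

v(21)→u(20) and i(8)→h(7) fit y≡19x+11 (mod 26); the inverse of 19 mod 26 is 11. Treating letters as 0–25, the rule is x ↦ 19x + 11 (mod 26).
Applying it to tourist: t(19)→19·19+11≡8=i; o(14)→19·14+11≡17=r; u(20)→19·20+11≡1=b; r(17)→19·17+11≡22=w; i(8)→19·8+11≡7=h; s(18)→19·18+11≡15=p; t(19)→19·19+11≡8=i (all mod 26).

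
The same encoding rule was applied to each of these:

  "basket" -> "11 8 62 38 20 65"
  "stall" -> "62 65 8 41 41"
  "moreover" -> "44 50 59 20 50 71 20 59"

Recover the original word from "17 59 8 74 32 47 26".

b(#2)→11 and a(#1)→8: differences scale by 3, so n = 3·pos + 5. Each letter becomes 3×(its alphabet position, a=1..z=26) + 5.
Reversing it on 17 59 8 74 32 47 26: 17→(17−5)÷3=4=d, 59→(59−5)÷3=18=r, 8→(8−5)÷3=1=a, 74→(74−5)÷3=23=w, 32→(32−5)÷3=9=i, 47→(47−5)÷3=14=n, 26→(26−5)÷3=7=g.

drawing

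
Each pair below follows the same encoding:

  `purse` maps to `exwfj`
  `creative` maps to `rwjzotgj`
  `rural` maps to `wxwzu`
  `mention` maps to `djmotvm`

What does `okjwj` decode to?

p(15)→e(4) and u(20)→x(23) fit y≡9x+25 (mod 26); the inverse of 9 mod 26 is 3. This is an affine cipher: with a=0,…,z=25, each position x becomes (9x+25) mod 26.
Reversing it on okjwj: o(14)→3·(14−25)≡19=t; k(10)→3·(10−25)≡7=h; j(9)→3·(9−25)≡4=e; w(22)→3·(22−25)≡17=r; j(9)→3·(9−25)≡4=e (all mod 26).

there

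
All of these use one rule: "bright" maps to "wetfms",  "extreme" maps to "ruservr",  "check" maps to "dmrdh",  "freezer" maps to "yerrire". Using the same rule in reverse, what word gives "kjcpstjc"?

donation

Treating letters as 0–25, the rule is x ↦ 7x + 15 (mod 26).
Reversing it on kjcpstjc: k(10)→15·(10−15)≡3=d; j(9)→15·(9−15)≡14=o; c(2)→15·(2−15)≡13=n; p(15)→15·(15−15)≡0=a; s(18)→15·(18−15)≡19=t; t(19)→15·(19−15)≡8=i; j(9)→15·(9−15)≡14=o; c(2)→15·(2−15)≡13=n (all mod 26).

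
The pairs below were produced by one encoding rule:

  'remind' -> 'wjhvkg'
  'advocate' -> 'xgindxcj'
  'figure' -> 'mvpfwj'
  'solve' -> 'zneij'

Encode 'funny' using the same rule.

r(17)→w(22) and e(4)→j(9) fit y≡3x+23 (mod 26); the inverse of 3 mod 26 is 9. Each letter's alphabet position (a=0..z=25) is mapped through 3·x+23 mod 26 — an affine cipher.
On funny: f(5)→3·5+23≡12=m; u(20)→3·20+23≡5=f; n(13)→3·13+23≡10=k; n(13)→3·13+23≡10=k; y(24)→3·24+23≡17=r (all mod 26).

mfkkr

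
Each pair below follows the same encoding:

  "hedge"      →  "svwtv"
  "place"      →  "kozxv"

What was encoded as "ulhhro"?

fossil

Each pair mirrors across the alphabet (h↔s, e↔v, d↔w): positions sum to 25. Each letter is replaced by its mirror in the alphabet: a↔z, b↔y, c↔x, and so on (the Atbash cipher).
Decoding ulhhro: u↔f, l↔o, h↔s, h↔s, r↔i, o↔l.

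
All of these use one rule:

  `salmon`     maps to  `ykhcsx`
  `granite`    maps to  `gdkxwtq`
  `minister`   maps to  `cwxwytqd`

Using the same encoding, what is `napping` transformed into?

s(18)→y(24) and a(0)→k(10) fit y≡21x+10 (mod 26); the inverse of 21 mod 26 is 5. Each letter's alphabet position (a=0..z=25) is mapped through 21·x+10 mod 26 — an affine cipher.
For napping: n(13)→21·13+10≡23=x; a(0)→21·0+10≡10=k; p(15)→21·15+10≡13=n; p(15)→21·15+10≡13=n; i(8)→21·8+10≡22=w; n(13)→21·13+10≡23=x; g(6)→21·6+10≡6=g (all mod 26).

xknnwxg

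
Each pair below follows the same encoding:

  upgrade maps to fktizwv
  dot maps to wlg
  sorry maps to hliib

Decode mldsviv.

Each pair mirrors across the alphabet (u↔f, p↔k, g↔t): positions sum to 25. This is the alphabet-reversal cipher (Atbash): a becomes z, b becomes y, etc.
Undoing it on mldsviv: m↔n, l↔o, d↔w, s↔h, v↔e, i↔r, v↔e.

nowhere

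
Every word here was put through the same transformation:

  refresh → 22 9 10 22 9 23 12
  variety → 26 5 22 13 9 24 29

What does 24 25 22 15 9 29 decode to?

r is letter #18 and maps to 22: an offset of 4. Each letter is replaced by its alphabet position (a=1..z=26) + 4.
Reversing it on 24 25 22 15 9 29: 24→(24−4)÷1=20=t, 25→(25−4)÷1=21=u, 22→(22−4)÷1=18=r, 15→(15−4)÷1=11=k, 9→(9−4)÷1=5=e, 29→(29−4)÷1=25=y.

turkey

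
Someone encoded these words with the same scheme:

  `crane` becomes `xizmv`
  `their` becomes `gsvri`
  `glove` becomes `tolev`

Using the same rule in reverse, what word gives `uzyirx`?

Each pair mirrors across the alphabet (c↔x, r↔i, a↔z): positions sum to 25. Letters are reflected about the middle of the alphabet (position → 25−position): Atbash.
Decoding uzyirx: u↔f, z↔a, y↔b, i↔r, r↔i, x↔c.

fabric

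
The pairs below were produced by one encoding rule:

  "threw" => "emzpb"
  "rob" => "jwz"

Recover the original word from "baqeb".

The output letters match the input read backwards, each shifted +8: threw reversed is werht. The word is reversed, then every letter is shifted forward by 8.
Reversing it on baqeb: shift back: b−8=t, a−8=s, q−8=i, e−8=w, b−8=t → tsiwt; then reverse → twist.

twist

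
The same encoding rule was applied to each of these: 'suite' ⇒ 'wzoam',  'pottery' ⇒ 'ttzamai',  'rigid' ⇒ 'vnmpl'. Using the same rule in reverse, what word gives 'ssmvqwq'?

ongoing

In suite: s→w is +4, u→z is +5, i→o is +6, t→a is +7 — the shift increases by 1 each position. The shift increases by 1 at each position, starting from +4: 4, 5, 6, ….
Undoing it on ssmvqwq: s−4=o, s−5=n, m−6=g, v−7=o, q−8=i, w−9=n, q−10=g.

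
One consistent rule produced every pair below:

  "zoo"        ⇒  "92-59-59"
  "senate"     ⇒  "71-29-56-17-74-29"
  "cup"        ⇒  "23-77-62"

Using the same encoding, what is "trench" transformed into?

z(#26)→92 and o(#15)→59: differences scale by 3, so n = 3·pos + 14. Each letter becomes 3×(its alphabet position, a=1..z=26) + 14.
Applying it to trench: t=20→74, r=18→68, e=5→29, n=14→56, c=3→23, h=8→38.

74-68-29-56-23-38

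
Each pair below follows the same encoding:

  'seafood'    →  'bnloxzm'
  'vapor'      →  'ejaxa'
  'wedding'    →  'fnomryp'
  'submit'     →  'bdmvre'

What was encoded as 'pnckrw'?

gerbil

Shifts by position in seafood: pos 0: s→b (+9), pos 1: e→n (+9), pos 2: a→l (+11), pos 3: f→o (+9), pos 4: o→x (+9), pos 5: o→z (+11) — repeating every 3. It's a Vigenère-style cipher with numeric key [9,9,11]: position i shifts by key[i mod 3].
Decoding pnckrw: p−9=g, n−9=e, c−11=r, k−9=b, r−9=i, w−11=l.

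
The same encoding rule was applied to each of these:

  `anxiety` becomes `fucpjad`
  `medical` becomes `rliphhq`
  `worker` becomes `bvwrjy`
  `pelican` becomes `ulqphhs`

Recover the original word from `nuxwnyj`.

Shifts by position in anxiety: pos 0: a→f (+5), pos 1: n→u (+7), pos 2: x→c (+5), pos 3: i→p (+7) — repeating every 2. A repeating key of period 2 is used — shifts +5, +7 over and over.
Reversing it on nuxwnyj: n−5=i, u−7=n, x−5=s, w−7=p, n−5=i, y−7=r, j−5=e.

inspire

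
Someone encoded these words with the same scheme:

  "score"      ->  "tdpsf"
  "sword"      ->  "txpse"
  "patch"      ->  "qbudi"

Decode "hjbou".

It's a constant shift of +1 (ROT1).
Reversing it on hjbou: h−1=g, j−1=i, b−1=a, o−1=n, u−1=t.

giant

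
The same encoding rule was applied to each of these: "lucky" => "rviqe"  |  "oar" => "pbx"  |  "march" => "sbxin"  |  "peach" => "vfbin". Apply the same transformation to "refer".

The shift depends on letter class: consonant l→r is +6, but vowel u→v is +1. Vowels shift forward by 1 and consonants shift forward by 6.
For refer: r(cons)+6=x, e(vowel)+1=f, f(cons)+6=l, e(vowel)+1=f, r(cons)+6=x.

xflfx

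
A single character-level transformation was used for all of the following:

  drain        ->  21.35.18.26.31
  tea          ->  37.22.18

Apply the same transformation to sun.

Each letter is replaced by its alphabet position (a=1..z=26) + 17.
On sun: s=19→36, u=21→38, n=14→31.

36.38.31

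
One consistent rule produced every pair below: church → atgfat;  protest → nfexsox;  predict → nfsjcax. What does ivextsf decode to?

another

c(2)→a(0) and h(7)→t(19) fit y≡9x+8 (mod 26); the inverse of 9 mod 26 is 3. This is an affine cipher: with a=0,…,z=25, each position x becomes (9x+8) mod 26.
Reversing it on ivextsf: i(8)→3·(8−8)≡0=a; v(21)→3·(21−8)≡13=n; e(4)→3·(4−8)≡14=o; x(23)→3·(23−8)≡19=t; t(19)→3·(19−8)≡7=h; s(18)→3·(18−8)≡4=e; f(5)→3·(5−8)≡17=r (all mod 26).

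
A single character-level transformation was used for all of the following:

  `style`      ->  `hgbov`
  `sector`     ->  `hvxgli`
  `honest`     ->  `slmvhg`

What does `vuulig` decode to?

Each pair mirrors across the alphabet (s↔h, t↔g, y↔b): positions sum to 25. Letters are reflected about the middle of the alphabet (position → 25−position): Atbash.
Undoing it on vuulig: v↔e, u↔f, u↔f, l↔o, i↔r, g↔t.

effort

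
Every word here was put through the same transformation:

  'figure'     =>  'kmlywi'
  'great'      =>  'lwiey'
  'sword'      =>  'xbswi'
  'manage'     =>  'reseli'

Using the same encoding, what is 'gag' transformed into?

The shift depends on letter class: consonant f→k is +5, but vowel i→m is +4. The rule splits by letter class: vowels +4, consonants +5.
Applying it to gag: g(cons)+5=l, a(vowel)+4=e, g(cons)+5=l.

lel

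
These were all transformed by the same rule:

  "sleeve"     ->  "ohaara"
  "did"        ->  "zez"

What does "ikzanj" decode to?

Compare letters: s→o is +22, l→h is +22, e→a is +22 — a constant shift. This is a Caesar cipher with shift 22.
Decoding ikzanj: i−22=m, k−22=o, z−22=d, a−22=e, n−22=r, j−22=n.

modern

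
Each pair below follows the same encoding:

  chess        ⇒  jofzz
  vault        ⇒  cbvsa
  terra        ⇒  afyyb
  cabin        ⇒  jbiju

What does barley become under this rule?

The shift depends on letter class: consonant c→j is +7, but vowel e→f is +1. The rule splits by letter class: vowels +1, consonants +7.
For barley: b(cons)+7=i, a(vowel)+1=b, r(cons)+7=y, l(cons)+7=s, e(vowel)+1=f, y(cons)+7=f.

ibysff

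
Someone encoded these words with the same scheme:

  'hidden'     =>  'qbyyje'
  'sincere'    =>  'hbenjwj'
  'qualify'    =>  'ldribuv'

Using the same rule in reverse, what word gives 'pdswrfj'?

h(7)→q(16) and i(8)→b(1) fit y≡11x+17 (mod 26); the inverse of 11 mod 26 is 19. This is an affine cipher: with a=0,…,z=25, each position x becomes (11x+17) mod 26.
Undoing it on pdswrfj: p(15)→19·(15−17)≡14=o; d(3)→19·(3−17)≡20=u; s(18)→19·(18−17)≡19=t; w(22)→19·(22−17)≡17=r; r(17)→19·(17−17)≡0=a; f(5)→19·(5−17)≡6=g; j(9)→19·(9−17)≡4=e (all mod 26).

outrage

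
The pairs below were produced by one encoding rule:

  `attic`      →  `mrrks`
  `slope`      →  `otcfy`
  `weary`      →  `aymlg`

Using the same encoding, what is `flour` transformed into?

btcul

a(0)→m(12) and t(19)→r(17) fit y≡3x+12 (mod 26); the inverse of 3 mod 26 is 9. This is an affine cipher: with a=0,…,z=25, each position x becomes (3x+12) mod 26.
Applying it to flour: f(5)→3·5+12≡1=b; l(11)→3·11+12≡19=t; o(14)→3·14+12≡2=c; u(20)→3·20+12≡20=u; r(17)→3·17+12≡11=l (all mod 26).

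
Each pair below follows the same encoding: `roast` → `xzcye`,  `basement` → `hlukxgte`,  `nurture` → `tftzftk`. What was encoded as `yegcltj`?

steward

Shifts by position in roast: pos 0: r→x (+6), pos 1: o→z (+11), pos 2: a→c (+2), pos 3: s→y (+6), pos 4: t→e (+11) — repeating every 3. The shifts repeat in a cycle of length 3: positions 0,1,… shift by +6, +11, +2, then the pattern repeats.
Undoing it on yegcltj: y−6=s, e−11=t, g−2=e, c−6=w, l−11=a, t−2=r, j−6=d.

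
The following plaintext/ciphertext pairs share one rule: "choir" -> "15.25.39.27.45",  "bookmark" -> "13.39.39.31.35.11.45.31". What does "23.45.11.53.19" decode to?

c(#3)→15 and h(#8)→25: differences scale by 2, so n = 2·pos + 9. The formula is n = 2×(alphabet index, a=1) + 9.
Decoding 23.45.11.53.19: 23→(23−9)÷2=7=g, 45→(45−9)÷2=18=r, 11→(11−9)÷2=1=a, 53→(53−9)÷2=22=v, 19→(19−9)÷2=5=e.

grave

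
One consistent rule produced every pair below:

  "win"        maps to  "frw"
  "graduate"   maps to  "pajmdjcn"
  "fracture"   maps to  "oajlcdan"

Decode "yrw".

pin

Compare letters: w→f is +9, i→r is +9, n→w is +9 — a constant shift. This is a Caesar cipher with shift 9.
Reversing it on yrw: y−9=p, r−9=i, w−9=n.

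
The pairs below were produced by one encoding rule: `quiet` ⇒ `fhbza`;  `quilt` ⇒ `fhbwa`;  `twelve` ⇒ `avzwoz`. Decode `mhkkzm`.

q(16)→f(5) and u(20)→h(7) fit y≡7x+23 (mod 26); the inverse of 7 mod 26 is 15. This is an affine cipher: with a=0,…,z=25, each position x becomes (7x+23) mod 26.
Undoing it on mhkkzm: m(12)→15·(12−23)≡17=r; h(7)→15·(7−23)≡20=u; k(10)→15·(10−23)≡13=n; k(10)→15·(10−23)≡13=n; z(25)→15·(25−23)≡4=e; m(12)→15·(12−23)≡17=r (all mod 26).

runner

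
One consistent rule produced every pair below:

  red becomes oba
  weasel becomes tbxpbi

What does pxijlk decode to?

Compare letters: r→o is +23, e→b is +23, d→a is +23 — a constant shift. Each letter is shifted forward by 23 in the alphabet (a Caesar shift of +23).
Decoding pxijlk: p−23=s, x−23=a, i−23=l, j−23=m, l−23=o, k−23=n.

salmon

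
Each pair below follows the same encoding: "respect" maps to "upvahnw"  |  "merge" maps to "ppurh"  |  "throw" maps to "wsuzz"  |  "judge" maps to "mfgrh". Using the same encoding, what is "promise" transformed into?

scrxldh

A repeating key of period 2 is used — shifts +3, +11 over and over.
Applying it to promise: p+3=s, r+11=c, o+3=r, m+11=x, i+3=l, s+11=d, e+3=h.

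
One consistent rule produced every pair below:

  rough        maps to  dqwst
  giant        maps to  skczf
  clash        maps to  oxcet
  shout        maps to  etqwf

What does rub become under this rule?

Vowels shift forward by 2 and consonants shift forward by 12.
For rub: r(cons)+12=d, u(vowel)+2=w, b(cons)+12=n.

dwn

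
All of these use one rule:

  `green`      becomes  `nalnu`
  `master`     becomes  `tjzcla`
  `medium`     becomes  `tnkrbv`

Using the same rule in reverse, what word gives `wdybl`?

It's a Vigenère-style cipher with numeric key [7,9]: position i shifts by key[i mod 2].
Decoding wdybl: w−7=p, d−9=u, y−7=r, b−9=s, l−7=e.

purse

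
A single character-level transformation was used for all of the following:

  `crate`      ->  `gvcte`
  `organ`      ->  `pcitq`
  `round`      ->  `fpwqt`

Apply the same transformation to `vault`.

vnwcx

The word is reversed, then every letter is shifted forward by 2.
On vault: reverse → tluav; then shift: t+2=v, l+2=n, u+2=w, a+2=c, v+2=x.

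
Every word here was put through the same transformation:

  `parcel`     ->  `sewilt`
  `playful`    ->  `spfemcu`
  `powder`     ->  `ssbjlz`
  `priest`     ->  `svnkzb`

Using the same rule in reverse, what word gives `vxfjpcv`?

stadium

In parcel: p→s is +3, a→e is +4, r→w is +5, c→i is +6 — the shift increases by 1 each position. Letter i (0-indexed) is shifted by i+3, so successive shifts are 3, 4, 5, ….
Decoding vxfjpcv: v−3=s, x−4=t, f−5=a, j−6=d, p−7=i, c−8=u, v−9=m.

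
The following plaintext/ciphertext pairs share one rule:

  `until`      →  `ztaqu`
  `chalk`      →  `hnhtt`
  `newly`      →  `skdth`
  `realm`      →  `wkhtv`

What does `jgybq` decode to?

The shift increases by 1 at each position, starting from +5: 5, 6, 7, ….
Undoing it on jgybq: j−5=e, g−6=a, y−7=r, b−8=t, q−9=h.

earth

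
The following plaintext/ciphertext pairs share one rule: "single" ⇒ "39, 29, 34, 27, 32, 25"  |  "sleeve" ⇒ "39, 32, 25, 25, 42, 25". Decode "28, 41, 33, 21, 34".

s is letter #19 and maps to 39: an offset of 20. Each letter is replaced by its alphabet position (a=1..z=26) + 20.
Undoing it on 28, 41, 33, 21, 34: 28→(28−20)÷1=8=h, 41→(41−20)÷1=21=u, 33→(33−20)÷1=13=m, 21→(21−20)÷1=1=a, 34→(34−20)÷1=14=n.

human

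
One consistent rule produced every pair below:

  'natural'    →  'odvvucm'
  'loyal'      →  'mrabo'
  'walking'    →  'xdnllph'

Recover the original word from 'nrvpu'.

motor

Shifts by position in natural: pos 0: n→o (+1), pos 1: a→d (+3), pos 2: t→v (+2), pos 3: u→v (+1), pos 4: r→u (+3), pos 5: a→c (+2) — repeating every 3. A repeating key of period 3 is used — shifts +1, +3, +2 over and over.
Reversing it on nrvpu: n−1=m, r−3=o, v−2=t, p−1=o, u−3=r.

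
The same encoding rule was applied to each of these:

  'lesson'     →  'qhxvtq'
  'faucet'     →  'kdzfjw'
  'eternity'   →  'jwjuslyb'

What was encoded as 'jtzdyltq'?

equation

Shifts by position in lesson: pos 0: l→q (+5), pos 1: e→h (+3), pos 2: s→x (+5), pos 3: s→v (+3) — repeating every 2. The shifts repeat in a cycle of length 2: positions 0,1,… shift by +5, +3, then the pattern repeats.
Undoing it on jtzdyltq: j−5=e, t−3=q, z−5=u, d−3=a, y−5=t, l−3=i, t−5=o, q−3=n.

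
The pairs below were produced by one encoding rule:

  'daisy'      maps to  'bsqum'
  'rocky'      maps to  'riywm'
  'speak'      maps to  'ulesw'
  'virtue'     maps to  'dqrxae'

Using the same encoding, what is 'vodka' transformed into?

d(3)→b(1) and a(0)→s(18) fit y≡3x+18 (mod 26); the inverse of 3 mod 26 is 9. Treating letters as 0–25, the rule is x ↦ 3x + 18 (mod 26).
For vodka: v(21)→3·21+18≡3=d; o(14)→3·14+18≡8=i; d(3)→3·3+18≡1=b; k(10)→3·10+18≡22=w; a(0)→3·0+18≡18=s (all mod 26).

dibws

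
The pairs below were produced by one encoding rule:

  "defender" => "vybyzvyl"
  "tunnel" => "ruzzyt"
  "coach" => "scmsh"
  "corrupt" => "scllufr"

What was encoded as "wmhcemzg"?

mahogany

d(3)→v(21) and e(4)→y(24) fit y≡3x+12 (mod 26); the inverse of 3 mod 26 is 9. This is an affine cipher: with a=0,…,z=25, each position x becomes (3x+12) mod 26.
Decoding wmhcemzg: w(22)→9·(22−12)≡12=m; m(12)→9·(12−12)≡0=a; h(7)→9·(7−12)≡7=h; c(2)→9·(2−12)≡14=o; e(4)→9·(4−12)≡6=g; m(12)→9·(12−12)≡0=a; z(25)→9·(25−12)≡13=n; g(6)→9·(6−12)≡24=y (all mod 26).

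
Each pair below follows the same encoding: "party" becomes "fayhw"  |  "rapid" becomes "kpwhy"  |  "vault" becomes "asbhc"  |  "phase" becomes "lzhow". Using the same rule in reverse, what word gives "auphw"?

paint

The output letters match the input read backwards, each shifted +7: party reversed is ytrap. Two steps: reverse the string, then apply a Caesar shift of +7.
Decoding auphw: shift back: a−7=t, u−7=n, p−7=i, h−7=a, w−7=p → tniap; then reverse → paint.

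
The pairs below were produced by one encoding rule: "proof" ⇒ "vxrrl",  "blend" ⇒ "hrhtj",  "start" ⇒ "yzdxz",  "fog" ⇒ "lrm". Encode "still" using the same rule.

Two shifts are in play — +3 for a/e/i/o/u, +6 for every other letter.
For still: s(cons)+6=y, t(cons)+6=z, i(vowel)+3=l, l(cons)+6=r, l(cons)+6=r.

yzlrr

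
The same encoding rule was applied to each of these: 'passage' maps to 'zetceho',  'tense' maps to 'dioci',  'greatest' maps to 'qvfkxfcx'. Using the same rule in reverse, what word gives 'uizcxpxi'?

The shifts repeat in a cycle of length 3: positions 0,1,… shift by +10, +4, +1, then the pattern repeats.
Decoding uizcxpxi: u−10=k, i−4=e, z−1=y, c−10=s, x−4=t, p−1=o, x−10=n, i−4=e.

keystone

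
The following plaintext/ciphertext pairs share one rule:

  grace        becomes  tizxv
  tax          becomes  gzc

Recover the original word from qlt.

jog

This is the alphabet-reversal cipher (Atbash): a becomes z, b becomes y, etc.
Undoing it on qlt: q↔j, l↔o, t↔g.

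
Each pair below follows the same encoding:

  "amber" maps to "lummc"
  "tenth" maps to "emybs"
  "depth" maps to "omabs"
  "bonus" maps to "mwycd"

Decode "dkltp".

scale

Shifts by position in amber: pos 0: a→l (+11), pos 1: m→u (+8), pos 2: b→m (+11), pos 3: e→m (+8) — repeating every 2. The shifts repeat in a cycle of length 2: positions 0,1,… shift by +11, +8, then the pattern repeats.
Decoding dkltp: d−11=s, k−8=c, l−11=a, t−8=l, p−11=e.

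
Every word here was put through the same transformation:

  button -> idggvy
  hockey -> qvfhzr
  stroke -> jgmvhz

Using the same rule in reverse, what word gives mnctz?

b(1)→i(8) and u(20)→d(3) fit y≡23x+11 (mod 26); the inverse of 23 mod 26 is 17. Each letter's alphabet position (a=0..z=25) is mapped through 23·x+11 mod 26 — an affine cipher.
Decoding mnctz: m(12)→17·(12−11)≡17=r; n(13)→17·(13−11)≡8=i; c(2)→17·(2−11)≡3=d; t(19)→17·(19−11)≡6=g; z(25)→17·(25−11)≡4=e (all mod 26).

ridge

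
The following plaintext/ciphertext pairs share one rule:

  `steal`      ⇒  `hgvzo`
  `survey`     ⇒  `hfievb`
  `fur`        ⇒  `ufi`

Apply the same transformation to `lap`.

ozk

Each pair mirrors across the alphabet (s↔h, t↔g, e↔v): positions sum to 25. Each letter is replaced by its mirror in the alphabet: a↔z, b↔y, c↔x, and so on (the Atbash cipher).
On lap: l↔o, a↔z, p↔k.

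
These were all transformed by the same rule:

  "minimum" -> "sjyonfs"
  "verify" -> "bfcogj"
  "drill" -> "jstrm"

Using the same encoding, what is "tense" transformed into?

Shifts by position in minimum: pos 0: m→s (+6), pos 1: i→j (+1), pos 2: n→y (+11), pos 3: i→o (+6), pos 4: m→n (+1), pos 5: u→f (+11) — repeating every 3. It's a Vigenère-style cipher with numeric key [6,1,11]: position i shifts by key[i mod 3].
Applying it to tense: t+6=z, e+1=f, n+11=y, s+6=y, e+1=f.

zfyyf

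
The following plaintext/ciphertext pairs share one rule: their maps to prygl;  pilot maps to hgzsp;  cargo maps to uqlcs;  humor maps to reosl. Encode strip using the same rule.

aplgh

t(19)→p(15) and h(7)→r(17) fit y≡15x+16 (mod 26); the inverse of 15 mod 26 is 7. Each letter's alphabet position (a=0..z=25) is mapped through 15·x+16 mod 26 — an affine cipher.
For strip: s(18)→15·18+16≡0=a; t(19)→15·19+16≡15=p; r(17)→15·17+16≡11=l; i(8)→15·8+16≡6=g; p(15)→15·15+16≡7=h (all mod 26).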